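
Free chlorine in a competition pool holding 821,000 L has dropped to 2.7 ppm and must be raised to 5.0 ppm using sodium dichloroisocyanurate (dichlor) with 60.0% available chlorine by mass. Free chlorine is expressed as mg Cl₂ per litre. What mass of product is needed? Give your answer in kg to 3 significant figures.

Chlorine deficit: 5.0 − 2.7 = 2.3 ppm = 2.3 mg/L as Cl₂.
Cl₂ equivalent needed: 2.3 mg/L × 821,000 L = 1,888,000 mg = 1888 g.
Product at 60.0% available chlorine: 1888 / 0.6 = 3147 g.

3.15 kg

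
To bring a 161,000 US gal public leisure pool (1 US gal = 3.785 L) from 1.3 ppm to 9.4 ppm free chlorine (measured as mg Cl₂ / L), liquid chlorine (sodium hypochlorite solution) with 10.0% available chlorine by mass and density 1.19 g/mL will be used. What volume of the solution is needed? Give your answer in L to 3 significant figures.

41.5 L

Volume: 161,000 US gal × 3.785 L/gal = 609,385 L.
Chlorine deficit: 9.4 − 1.3 = 8.1 ppm = 8.1 mg/L as Cl₂.
Cl₂ equivalent needed: 8.1 mg/L × 609,385 L = 4,936,000 mg = 4936 g.
Product at 10.0% available chlorine: 4936 / 0.1 = 49,360 g.
Volume at density 1.19 g/mL: 49,360 g ÷ 1.19 g/mL = 41,480 mL.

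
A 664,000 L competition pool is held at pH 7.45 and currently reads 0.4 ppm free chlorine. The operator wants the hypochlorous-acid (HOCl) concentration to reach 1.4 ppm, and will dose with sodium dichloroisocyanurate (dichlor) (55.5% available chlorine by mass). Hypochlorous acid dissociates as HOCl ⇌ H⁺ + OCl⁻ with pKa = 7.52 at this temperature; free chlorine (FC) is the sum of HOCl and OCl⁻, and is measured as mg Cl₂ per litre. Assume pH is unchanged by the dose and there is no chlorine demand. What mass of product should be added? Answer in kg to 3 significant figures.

[OCl⁻]/[HOCl] = 10^(pH − pKa) = 10^(7.45 − 7.52) = 0.8511; fraction as HOCl = 1/(1 + 0.8511) = 0.5402.
Free chlorine required for 1.4 ppm HOCl: 1.4 / 0.5402 = 2.592 ppm.
FC to add: 2.592 − 0.4 = 2.192 mg/L as Cl₂.
Cl₂ equivalent: 2.192 mg/L × 664,000 L = 1455 g.
Product at 55.5% available Cl: 1455 / 0.555 = 2622 g.

2.62 kg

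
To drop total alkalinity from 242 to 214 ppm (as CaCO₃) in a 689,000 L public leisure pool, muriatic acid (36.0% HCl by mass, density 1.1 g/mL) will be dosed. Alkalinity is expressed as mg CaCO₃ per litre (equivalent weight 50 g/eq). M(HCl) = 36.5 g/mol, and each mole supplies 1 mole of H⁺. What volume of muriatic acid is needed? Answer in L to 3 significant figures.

Alkalinity to neutralize: (242 − 214) = 28 mg/L as CaCO₃ × 689,000 L = 19,290 g as CaCO₃.
Equivalents of H⁺ required: 19,290 ÷ 50 g/eq = 385.8 eq = 385.8 mol HCl.
Mass of HCl: 385.8 × 36.5 = 14,080 g.
Mass of 36.0% solution: 14,080 / 0.36 = 39,120 g.
Volume: 39,120 g ÷ 1.1 g/mL = 35,560 mL.

35.6 L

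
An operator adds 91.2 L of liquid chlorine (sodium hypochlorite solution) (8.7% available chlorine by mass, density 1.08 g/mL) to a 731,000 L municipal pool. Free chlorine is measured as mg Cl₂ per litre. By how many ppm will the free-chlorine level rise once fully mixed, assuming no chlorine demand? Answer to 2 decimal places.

11.72 ppm

Mass of solution: 91.2 L × 1000 mL/L × 1.08 g/mL = 98,500 g.
Available chlorine delivered: 98,500 g × 0.087 = 8569 g as Cl₂.
Concentration rise: 8569 g / 731,000 L = 11.72 mg/L = 11.72 ppm.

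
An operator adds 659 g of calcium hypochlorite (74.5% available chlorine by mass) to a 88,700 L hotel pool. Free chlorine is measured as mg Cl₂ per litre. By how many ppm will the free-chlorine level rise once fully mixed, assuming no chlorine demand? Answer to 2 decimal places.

5.54 ppm

Available chlorine delivered: 659 g × 0.745 = 491 g as Cl₂.
Concentration rise: 491 g / 88,700 L = 5.535 mg/L = 5.54 ppm.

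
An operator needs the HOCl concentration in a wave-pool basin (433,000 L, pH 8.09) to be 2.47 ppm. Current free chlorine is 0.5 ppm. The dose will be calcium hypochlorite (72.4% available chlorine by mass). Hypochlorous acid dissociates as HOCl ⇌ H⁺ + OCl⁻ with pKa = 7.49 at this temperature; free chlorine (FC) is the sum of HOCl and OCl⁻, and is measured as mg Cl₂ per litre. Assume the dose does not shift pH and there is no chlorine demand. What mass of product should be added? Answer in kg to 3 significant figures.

7.06 kg

[OCl⁻]/[HOCl] = 10^(pH − pKa) = 10^(8.09 − 7.49) = 3.981; fraction as HOCl = 1/(1 + 3.981) = 0.2008.
Free chlorine required for 2.47 ppm HOCl: 2.47 / 0.2008 = 12.3 ppm.
FC to add: 12.3 − 0.5 = 11.8 mg/L as Cl₂.
Cl₂ equivalent: 11.8 mg/L × 433,000 L = 5111 g.
Product at 72.4% available Cl: 5111 / 0.724 = 7059 g.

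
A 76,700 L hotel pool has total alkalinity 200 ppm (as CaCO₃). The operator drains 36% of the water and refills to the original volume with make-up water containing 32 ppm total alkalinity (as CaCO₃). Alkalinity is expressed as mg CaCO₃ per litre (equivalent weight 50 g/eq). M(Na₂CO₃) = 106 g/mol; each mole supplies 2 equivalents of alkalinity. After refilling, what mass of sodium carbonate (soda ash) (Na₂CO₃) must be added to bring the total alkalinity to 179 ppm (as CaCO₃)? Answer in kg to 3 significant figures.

3.21 kg

After draining 36% and refilling: 200 × 0.64 + 32 × 0.36 = 139.52 ppm.
Deficit to target: 179 − 139.52 = 39.48 mg/L.
As CaCO₃: 39.48 mg/L × 76,700 L = 3028 g; ÷ 50 g/eq ÷ 2 = 30.28 mol Na₂CO₃.
Mass: 30.28 × 106 = 3210 g.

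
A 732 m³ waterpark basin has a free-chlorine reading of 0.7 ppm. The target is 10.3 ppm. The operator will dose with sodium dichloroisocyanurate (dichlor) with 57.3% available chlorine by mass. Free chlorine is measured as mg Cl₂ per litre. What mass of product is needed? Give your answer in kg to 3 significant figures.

12.3 kg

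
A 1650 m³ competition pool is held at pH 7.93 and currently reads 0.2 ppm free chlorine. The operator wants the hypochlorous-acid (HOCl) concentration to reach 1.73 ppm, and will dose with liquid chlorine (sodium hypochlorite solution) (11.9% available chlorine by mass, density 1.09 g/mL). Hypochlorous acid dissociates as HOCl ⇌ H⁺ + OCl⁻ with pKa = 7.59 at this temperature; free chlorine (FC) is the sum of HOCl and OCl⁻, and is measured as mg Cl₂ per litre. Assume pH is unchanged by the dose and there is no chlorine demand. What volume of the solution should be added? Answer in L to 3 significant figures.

67.6 L

Volume: 1650 m³ = 1,650,000 L.
[OCl⁻]/[HOCl] = 10^(pH − pKa) = 10^(7.93 − 7.59) = 2.188; fraction as HOCl = 1/(1 + 2.188) = 0.3137.
Free chlorine required for 1.73 ppm HOCl: 1.73 / 0.3137 = 5.515 ppm.
FC to add: 5.515 − 0.2 = 5.315 mg/L as Cl₂.
Cl₂ equivalent: 5.315 mg/L × 1,650,000 L = 8769 g.
Product at 11.9% available Cl: 8769 / 0.119 = 73,690 g.
Volume: 73,690 g ÷ 1.09 g/mL = 67,610 mL.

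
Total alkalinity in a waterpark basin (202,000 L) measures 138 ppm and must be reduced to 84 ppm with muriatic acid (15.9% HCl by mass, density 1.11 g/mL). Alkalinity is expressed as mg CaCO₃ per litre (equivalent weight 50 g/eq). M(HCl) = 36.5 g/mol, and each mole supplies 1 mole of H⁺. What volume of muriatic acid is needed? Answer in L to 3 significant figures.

Alkalinity to neutralize: (138 − 84) = 54 mg/L as CaCO₃ × 202,000 L = 10,910 g as CaCO₃.
Equivalents of H⁺ required: 10,910 ÷ 50 g/eq = 218.2 eq = 218.2 mol HCl.
Mass of HCl: 218.2 × 36.5 = 7963 g.
Mass of 15.9% solution: 7963 / 0.159 = 50,080 g.
Volume: 50,080 g ÷ 1.11 g/mL = 45,120 mL.

45.1 L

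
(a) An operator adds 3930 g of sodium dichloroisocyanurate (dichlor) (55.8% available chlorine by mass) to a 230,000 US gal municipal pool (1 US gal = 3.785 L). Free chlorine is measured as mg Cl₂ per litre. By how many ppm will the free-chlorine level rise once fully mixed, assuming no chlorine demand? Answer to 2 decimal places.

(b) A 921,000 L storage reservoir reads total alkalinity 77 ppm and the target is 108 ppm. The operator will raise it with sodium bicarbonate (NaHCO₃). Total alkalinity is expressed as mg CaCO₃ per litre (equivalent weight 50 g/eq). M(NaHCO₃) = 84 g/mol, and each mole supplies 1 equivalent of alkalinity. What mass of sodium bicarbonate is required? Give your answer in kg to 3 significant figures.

(a) 2.52 ppm; (b) 48.0 kg

(a) Volume: 230,000 US gal × 3.785 L/gal = 870,550 L.
(a) Available chlorine delivered: 3930 g × 0.558 = 2193 g as Cl₂.
(a) Concentration rise: 2193 g / 870,550 L = 2.519 mg/L = 2.52 ppm.

(b) Alkalinity to add: (108 − 77) = 31 mg/L as CaCO₃ × 921,000 L = 28,550 g as CaCO₃.
(b) Equivalents: 28,550 g ÷ 50 g/eq = 571 eq.
(b) NaHCO₃ supplies 1 eq per mole → 571 mol.
(b) Mass: 571 mol × 84 g/mol = 47,970 g.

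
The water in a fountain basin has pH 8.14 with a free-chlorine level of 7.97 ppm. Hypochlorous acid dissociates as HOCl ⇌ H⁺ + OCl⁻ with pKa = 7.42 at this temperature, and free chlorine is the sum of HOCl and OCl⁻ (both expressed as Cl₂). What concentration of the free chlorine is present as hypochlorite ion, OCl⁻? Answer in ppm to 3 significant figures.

6.69 ppm

[OCl⁻]/[HOCl] = 10^(pH − pKa) = 10^(8.14 − 7.42) = 10^0.72 = 5.248.
Fraction as HOCl = 1 / (1 + 5.248) = 0.16.
OCl⁻ = (1 − 0.16) × 7.97 ppm = 6.694 ppm.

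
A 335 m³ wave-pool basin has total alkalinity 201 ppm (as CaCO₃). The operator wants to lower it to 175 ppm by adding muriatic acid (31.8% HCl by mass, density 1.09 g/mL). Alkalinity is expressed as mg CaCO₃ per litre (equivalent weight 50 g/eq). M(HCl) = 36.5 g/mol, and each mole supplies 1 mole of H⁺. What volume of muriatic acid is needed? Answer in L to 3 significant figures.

Volume: 335 m³ = 335,000 L.
Alkalinity to neutralize: (201 − 175) = 26 mg/L as CaCO₃ × 335,000 L = 8710 g as CaCO₃.
Equivalents of H⁺ required: 8710 ÷ 50 g/eq = 174.2 eq = 174.2 mol HCl.
Mass of HCl: 174.2 × 36.5 = 6358 g.
Mass of 31.8% solution: 6358 / 0.318 = 19,990 g.
Volume: 19,990 g ÷ 1.09 g/mL = 18,340 mL.

18.3 L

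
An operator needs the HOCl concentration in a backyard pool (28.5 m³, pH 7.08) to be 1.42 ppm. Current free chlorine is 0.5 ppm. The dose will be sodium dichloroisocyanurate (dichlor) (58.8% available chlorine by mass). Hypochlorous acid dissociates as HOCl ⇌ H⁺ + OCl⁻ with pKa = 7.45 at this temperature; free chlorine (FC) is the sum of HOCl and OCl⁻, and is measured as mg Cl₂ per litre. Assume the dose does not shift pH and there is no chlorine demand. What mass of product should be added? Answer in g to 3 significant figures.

74.0 g

Volume: 28.5 m³ = 28,500 L.
[OCl⁻]/[HOCl] = 10^(pH − pKa) = 10^(7.08 − 7.45) = 0.4266; fraction as HOCl = 1/(1 + 0.4266) = 0.701.
Free chlorine required for 1.42 ppm HOCl: 1.42 / 0.701 = 2.026 ppm.
FC to add: 2.026 − 0.5 = 1.526 mg/L as Cl₂.
Cl₂ equivalent: 1.526 mg/L × 28,500 L = 43.48 g.
Product at 58.8% available Cl: 43.48 / 0.588 = 73.95 g.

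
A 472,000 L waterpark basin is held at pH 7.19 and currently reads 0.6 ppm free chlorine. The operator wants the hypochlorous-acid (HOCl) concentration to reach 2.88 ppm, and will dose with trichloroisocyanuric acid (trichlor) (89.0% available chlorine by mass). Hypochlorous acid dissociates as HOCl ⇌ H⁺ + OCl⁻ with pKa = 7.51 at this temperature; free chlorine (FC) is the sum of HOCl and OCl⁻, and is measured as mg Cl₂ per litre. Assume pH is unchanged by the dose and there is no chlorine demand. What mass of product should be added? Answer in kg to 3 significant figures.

[OCl⁻]/[HOCl] = 10^(pH − pKa) = 10^(7.19 − 7.51) = 0.4786; fraction as HOCl = 1/(1 + 0.4786) = 0.6763.
Free chlorine required for 2.88 ppm HOCl: 2.88 / 0.6763 = 4.258 ppm.
FC to add: 4.258 − 0.6 = 3.658 mg/L as Cl₂.
Cl₂ equivalent: 3.658 mg/L × 472,000 L = 1727 g.
Product at 89.0% available Cl: 1727 / 0.89 = 1940 g.

1.94 kg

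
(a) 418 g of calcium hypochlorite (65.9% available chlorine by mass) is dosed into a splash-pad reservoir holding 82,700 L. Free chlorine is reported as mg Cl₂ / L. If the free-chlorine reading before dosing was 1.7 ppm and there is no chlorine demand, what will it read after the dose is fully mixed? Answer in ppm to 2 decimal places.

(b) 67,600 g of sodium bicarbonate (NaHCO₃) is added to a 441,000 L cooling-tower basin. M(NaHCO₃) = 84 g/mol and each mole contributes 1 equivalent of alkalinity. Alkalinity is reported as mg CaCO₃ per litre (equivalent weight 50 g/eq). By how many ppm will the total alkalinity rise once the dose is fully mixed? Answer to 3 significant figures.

(a) 5.03 ppm; (b) 91.2 ppm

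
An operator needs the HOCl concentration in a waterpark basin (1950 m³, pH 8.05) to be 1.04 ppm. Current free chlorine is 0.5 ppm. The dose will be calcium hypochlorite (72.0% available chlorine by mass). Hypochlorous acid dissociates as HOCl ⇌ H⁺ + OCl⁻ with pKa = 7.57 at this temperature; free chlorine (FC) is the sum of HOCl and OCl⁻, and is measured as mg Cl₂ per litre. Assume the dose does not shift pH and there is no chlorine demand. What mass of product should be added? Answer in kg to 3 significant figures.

Volume: 1950 m³ = 1,950,000 L.
[OCl⁻]/[HOCl] = 10^(pH − pKa) = 10^(8.05 − 7.57) = 3.02; fraction as HOCl = 1/(1 + 3.02) = 0.2488.
Free chlorine required for 1.04 ppm HOCl: 1.04 / 0.2488 = 4.181 ppm.
FC to add: 4.181 − 0.5 = 3.681 mg/L as Cl₂.
Cl₂ equivalent: 3.681 mg/L × 1,950,000 L = 7177 g.
Product at 72.0% available Cl: 7177 / 0.72 = 9969 g.

9.97 kg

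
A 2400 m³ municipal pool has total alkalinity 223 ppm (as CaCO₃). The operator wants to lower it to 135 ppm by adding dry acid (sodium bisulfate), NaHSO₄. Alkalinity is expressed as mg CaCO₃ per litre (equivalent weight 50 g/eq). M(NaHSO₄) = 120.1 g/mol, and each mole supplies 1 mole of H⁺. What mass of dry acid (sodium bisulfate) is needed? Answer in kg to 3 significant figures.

507 kg

Volume: 2400 m³ = 2,400,000 L.
Alkalinity to neutralize: (223 − 135) = 88 mg/L as CaCO₃ × 2,400,000 L = 211,200 g as CaCO₃.
Equivalents of H⁺ required: 211,200 ÷ 50 g/eq = 4224 eq = 4224 mol NaHSO₄.
Mass of NaHSO₄: 4224 × 120.1 = 507,300 g.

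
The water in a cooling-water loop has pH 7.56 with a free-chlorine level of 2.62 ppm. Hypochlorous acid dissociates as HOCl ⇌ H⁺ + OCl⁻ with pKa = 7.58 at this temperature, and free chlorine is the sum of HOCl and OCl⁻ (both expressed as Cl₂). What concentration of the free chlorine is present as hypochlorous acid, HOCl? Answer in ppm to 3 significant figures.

1.34 ppm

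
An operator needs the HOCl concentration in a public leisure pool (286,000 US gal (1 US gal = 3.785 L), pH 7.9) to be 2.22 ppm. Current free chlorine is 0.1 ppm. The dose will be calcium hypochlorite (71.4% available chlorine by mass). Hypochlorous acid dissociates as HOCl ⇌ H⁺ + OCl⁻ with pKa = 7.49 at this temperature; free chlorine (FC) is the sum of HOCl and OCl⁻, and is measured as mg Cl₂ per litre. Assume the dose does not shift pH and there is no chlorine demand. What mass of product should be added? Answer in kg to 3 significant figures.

11.9 kg

Volume: 286,000 US gal × 3.785 L/gal = 1,082,510 L.
[OCl⁻]/[HOCl] = 10^(pH − pKa) = 10^(7.9 − 7.49) = 2.57; fraction as HOCl = 1/(1 + 2.57) = 0.2801.
Free chlorine required for 2.22 ppm HOCl: 2.22 / 0.2801 = 7.926 ppm.
FC to add: 7.926 − 0.1 = 7.826 mg/L as Cl₂.
Cl₂ equivalent: 7.826 mg/L × 1,082,510 L = 8472 g.
Product at 71.4% available Cl: 8472 / 0.714 = 11,870 g.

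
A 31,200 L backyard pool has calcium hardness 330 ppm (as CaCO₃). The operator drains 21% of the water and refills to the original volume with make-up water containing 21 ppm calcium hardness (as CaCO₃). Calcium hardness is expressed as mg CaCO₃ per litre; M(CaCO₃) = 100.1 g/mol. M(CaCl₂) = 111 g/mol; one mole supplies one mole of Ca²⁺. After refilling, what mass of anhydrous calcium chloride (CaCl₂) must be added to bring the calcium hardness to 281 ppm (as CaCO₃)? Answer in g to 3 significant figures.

After draining 21% and refilling: 330 × 0.79 + 21 × 0.21 = 265.11 ppm.
Deficit to target: 281 − 265.11 = 15.89 mg/L.
As CaCO₃: 15.89 mg/L × 31,200 L = 495.8 g; ÷ 100.1 = 4.953 mol Ca²⁺.
Mass: 4.953 × 111 = 549.8 g.

550 g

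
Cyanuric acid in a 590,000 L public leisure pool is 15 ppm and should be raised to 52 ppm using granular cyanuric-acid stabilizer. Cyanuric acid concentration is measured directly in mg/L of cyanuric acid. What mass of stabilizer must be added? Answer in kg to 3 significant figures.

21.8 kg

CYA to add: (52 − 15) = 37 mg/L × 590,000 L = 21,830 g cyanuric acid.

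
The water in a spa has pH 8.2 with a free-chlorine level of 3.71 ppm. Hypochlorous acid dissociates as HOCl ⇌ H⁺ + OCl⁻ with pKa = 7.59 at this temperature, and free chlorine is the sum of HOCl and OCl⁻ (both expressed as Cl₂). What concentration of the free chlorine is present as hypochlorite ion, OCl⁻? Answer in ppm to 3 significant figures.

[OCl⁻]/[HOCl] = 10^(pH − pKa) = 10^(8.2 − 7.59) = 10^0.61 = 4.074.
Fraction as HOCl = 1 / (1 + 4.074) = 0.1971.
OCl⁻ = (1 − 0.1971) × 3.71 ppm = 2.979 ppm.

2.98 ppm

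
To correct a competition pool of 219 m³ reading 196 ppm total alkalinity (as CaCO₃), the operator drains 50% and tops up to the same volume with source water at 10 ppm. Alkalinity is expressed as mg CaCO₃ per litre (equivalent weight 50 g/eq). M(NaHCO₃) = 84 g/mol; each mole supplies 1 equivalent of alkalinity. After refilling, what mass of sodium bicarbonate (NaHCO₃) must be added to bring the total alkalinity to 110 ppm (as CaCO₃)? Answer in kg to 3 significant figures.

2.58 kg

Volume: 219 m³ = 219,000 L.
After draining 50% and refilling: 196 × 0.50 + 10 × 0.50 = 103 ppm.
Deficit to target: 110 − 103 = 7 mg/L.
As CaCO₃: 7 mg/L × 219,000 L = 1533 g; ÷ 50 g/eq ÷ 1 = 30.66 mol NaHCO₃.
Mass: 30.66 × 84 = 2575 g.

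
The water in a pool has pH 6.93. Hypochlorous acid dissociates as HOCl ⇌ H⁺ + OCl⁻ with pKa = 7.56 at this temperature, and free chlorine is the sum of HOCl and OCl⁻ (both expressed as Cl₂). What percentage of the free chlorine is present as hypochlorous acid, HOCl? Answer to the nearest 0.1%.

[OCl⁻]/[HOCl] = 10^(pH − pKa) = 10^(6.93 − 7.56) = 10^-0.63 = 0.2344.
Fraction as HOCl = 1 / (1 + 0.2344) = 0.8101.

81.0%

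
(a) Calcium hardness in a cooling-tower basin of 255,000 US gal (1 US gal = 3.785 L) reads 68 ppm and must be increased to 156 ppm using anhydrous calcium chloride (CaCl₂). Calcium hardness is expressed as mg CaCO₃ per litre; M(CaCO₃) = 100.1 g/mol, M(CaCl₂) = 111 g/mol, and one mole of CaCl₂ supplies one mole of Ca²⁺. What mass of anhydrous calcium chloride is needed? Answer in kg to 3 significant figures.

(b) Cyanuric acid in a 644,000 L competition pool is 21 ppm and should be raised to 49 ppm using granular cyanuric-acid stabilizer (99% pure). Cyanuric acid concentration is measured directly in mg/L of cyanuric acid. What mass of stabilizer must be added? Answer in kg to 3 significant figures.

(a) 94.2 kg; (b) 18.2 kg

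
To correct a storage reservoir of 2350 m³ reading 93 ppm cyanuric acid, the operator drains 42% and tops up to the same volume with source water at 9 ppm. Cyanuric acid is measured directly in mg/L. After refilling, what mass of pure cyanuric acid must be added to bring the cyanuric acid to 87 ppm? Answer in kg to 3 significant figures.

Volume: 2350 m³ = 2,350,000 L.
After draining 42% and refilling: 93 × 0.58 + 9 × 0.42 = 57.72 ppm.
Deficit to target: 87 − 57.72 = 29.28 mg/L.
Mass: 29.28 mg/L × 2,350,000 L = 68,810 g cyanuric acid.

68.8 kg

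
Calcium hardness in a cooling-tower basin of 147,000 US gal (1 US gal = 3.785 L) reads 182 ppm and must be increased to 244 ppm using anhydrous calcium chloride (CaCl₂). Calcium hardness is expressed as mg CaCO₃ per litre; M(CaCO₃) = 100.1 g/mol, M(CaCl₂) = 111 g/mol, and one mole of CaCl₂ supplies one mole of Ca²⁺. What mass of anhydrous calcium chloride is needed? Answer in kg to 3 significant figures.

Volume: 147,000 US gal × 3.785 L/gal = 556,395 L.
Hardness to add: (244 − 182) = 62 mg/L as CaCO₃ × 556,395 L = 34,500 g as CaCO₃.
Moles of Ca²⁺ (1 mol Ca²⁺ ≡ 1 mol CaCO₃): 34,500 / 100.1 g/mol = 344.6 mol.
Mass of CaCl₂: 344.6 × 111 = 38,250 g.

38.3 kg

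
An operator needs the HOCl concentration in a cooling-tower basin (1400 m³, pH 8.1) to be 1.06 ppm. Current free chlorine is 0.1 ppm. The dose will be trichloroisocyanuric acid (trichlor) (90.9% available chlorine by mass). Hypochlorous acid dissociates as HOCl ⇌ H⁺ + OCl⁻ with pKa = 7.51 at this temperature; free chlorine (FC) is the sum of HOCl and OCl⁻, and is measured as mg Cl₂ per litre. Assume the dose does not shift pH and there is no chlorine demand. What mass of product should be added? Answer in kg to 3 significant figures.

Volume: 1400 m³ = 1,400,000 L.
[OCl⁻]/[HOCl] = 10^(pH − pKa) = 10^(8.1 − 7.51) = 3.89; fraction as HOCl = 1/(1 + 3.89) = 0.2045.
Free chlorine required for 1.06 ppm HOCl: 1.06 / 0.2045 = 5.184 ppm.
FC to add: 5.184 − 0.1 = 5.084 mg/L as Cl₂.
Cl₂ equivalent: 5.084 mg/L × 1,400,000 L = 7117 g.
Product at 90.9% available Cl: 7117 / 0.909 = 7830 g.

7.83 kg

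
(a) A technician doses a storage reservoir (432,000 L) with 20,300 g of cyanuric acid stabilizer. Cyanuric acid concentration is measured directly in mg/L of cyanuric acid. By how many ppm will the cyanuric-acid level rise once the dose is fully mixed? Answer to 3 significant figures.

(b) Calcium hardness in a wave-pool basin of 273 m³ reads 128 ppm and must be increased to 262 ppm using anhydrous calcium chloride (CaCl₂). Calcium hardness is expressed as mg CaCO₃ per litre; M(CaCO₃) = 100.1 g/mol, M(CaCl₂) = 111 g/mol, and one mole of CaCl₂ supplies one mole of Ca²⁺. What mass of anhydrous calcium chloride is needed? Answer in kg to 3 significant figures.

(a) 47.0 ppm; (b) 40.6 kg

(a) Rise: 20,300 g / 432,000 L × 1000 = 46.99 mg/L.

(b) Volume: 273 m³ = 273,000 L.
(b) Hardness to add: (262 − 128) = 134 mg/L as CaCO₃ × 273,000 L = 36,580 g as CaCO₃.
(b) Moles of Ca²⁺ (1 mol Ca²⁺ ≡ 1 mol CaCO₃): 36,580 / 100.1 g/mol = 365.5 mol.
(b) Mass of CaCl₂: 365.5 × 111 = 40,570 g.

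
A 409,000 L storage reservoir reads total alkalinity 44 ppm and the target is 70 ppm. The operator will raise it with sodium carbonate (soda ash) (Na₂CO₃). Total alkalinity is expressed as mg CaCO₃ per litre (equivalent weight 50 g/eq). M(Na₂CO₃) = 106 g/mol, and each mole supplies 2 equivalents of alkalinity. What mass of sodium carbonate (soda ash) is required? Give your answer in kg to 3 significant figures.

11.3 kg

Alkalinity to add: (70 − 44) = 26 mg/L as CaCO₃ × 409,000 L = 10,630 g as CaCO₃.
Equivalents: 10,630 g ÷ 50 g/eq = 212.7 eq.
Each mole of Na₂CO₃ supplies 2 eq, so 212.7 / 2 = 106.3 mol.
Mass: 106.3 mol × 106 g/mol = 11,270 g.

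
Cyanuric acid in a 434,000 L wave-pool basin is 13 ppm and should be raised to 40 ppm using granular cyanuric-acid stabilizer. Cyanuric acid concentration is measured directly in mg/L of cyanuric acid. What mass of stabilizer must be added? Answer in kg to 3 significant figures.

CYA to add: (40 − 13) = 27 mg/L × 434,000 L = 11,720 g cyanuric acid.

11.7 kg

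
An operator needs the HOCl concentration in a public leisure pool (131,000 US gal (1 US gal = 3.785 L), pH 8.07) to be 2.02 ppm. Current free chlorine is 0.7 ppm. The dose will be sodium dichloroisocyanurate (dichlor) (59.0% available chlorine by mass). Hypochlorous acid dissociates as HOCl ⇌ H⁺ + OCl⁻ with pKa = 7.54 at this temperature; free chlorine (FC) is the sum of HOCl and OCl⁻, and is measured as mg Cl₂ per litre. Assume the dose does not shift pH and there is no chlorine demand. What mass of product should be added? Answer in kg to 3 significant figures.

Volume: 131,000 US gal × 3.785 L/gal = 495,835 L.
[OCl⁻]/[HOCl] = 10^(pH − pKa) = 10^(8.07 − 7.54) = 3.388; fraction as HOCl = 1/(1 + 3.388) = 0.2279.
Free chlorine required for 2.02 ppm HOCl: 2.02 / 0.2279 = 8.865 ppm.
FC to add: 8.865 − 0.7 = 8.165 mg/L as Cl₂.
Cl₂ equivalent: 8.165 mg/L × 495,835 L = 4048 g.
Product at 59.0% available Cl: 4048 / 0.59 = 6862 g.

6.86 kg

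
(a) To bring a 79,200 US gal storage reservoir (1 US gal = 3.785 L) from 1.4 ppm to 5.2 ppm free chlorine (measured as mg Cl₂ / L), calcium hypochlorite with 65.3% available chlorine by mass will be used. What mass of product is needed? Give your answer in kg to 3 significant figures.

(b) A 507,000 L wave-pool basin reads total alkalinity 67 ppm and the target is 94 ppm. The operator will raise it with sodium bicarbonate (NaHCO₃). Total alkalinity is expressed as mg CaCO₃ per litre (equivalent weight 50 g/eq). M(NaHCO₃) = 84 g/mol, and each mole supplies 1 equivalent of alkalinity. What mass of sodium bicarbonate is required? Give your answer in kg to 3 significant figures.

(a) 1.74 kg; (b) 23.0 kg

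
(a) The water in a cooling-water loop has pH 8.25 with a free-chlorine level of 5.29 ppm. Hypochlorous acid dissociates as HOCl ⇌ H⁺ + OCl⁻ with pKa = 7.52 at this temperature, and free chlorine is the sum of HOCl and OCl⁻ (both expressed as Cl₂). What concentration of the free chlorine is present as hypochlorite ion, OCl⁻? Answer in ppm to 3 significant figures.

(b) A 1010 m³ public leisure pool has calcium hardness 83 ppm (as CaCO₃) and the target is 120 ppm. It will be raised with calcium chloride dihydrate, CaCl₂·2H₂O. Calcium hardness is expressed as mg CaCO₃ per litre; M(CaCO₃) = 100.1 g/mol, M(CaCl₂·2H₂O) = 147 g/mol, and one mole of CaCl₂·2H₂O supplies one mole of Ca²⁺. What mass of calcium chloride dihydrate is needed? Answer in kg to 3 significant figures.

(a) 4.46 ppm; (b) 54.9 kg

(a) [OCl⁻]/[HOCl] = 10^(pH − pKa) = 10^(8.25 − 7.52) = 10^0.73 = 5.37.
(a) Fraction as HOCl = 1 / (1 + 5.37) = 0.157.
(a) OCl⁻ = (1 − 0.157) × 5.29 ppm = 4.46 ppm.

(b) Volume: 1010 m³ = 1,010,000 L.
(b) Hardness to add: (120 − 83) = 37 mg/L as CaCO₃ × 1,010,000 L = 37,370 g as CaCO₃.
(b) Moles of Ca²⁺ (1 mol Ca²⁺ ≡ 1 mol CaCO₃): 37,370 / 100.1 g/mol = 373.3 mol.
(b) Mass of CaCl₂·2H₂O: 373.3 × 147 = 54,880 g.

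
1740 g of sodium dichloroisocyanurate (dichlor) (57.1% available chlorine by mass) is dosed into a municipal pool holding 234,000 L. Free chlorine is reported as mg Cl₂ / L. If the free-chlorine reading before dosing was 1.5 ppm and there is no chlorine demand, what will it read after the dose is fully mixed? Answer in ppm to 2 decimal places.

Available chlorine delivered: 1740 g × 0.571 = 993.5 g as Cl₂.
Concentration rise: 993.5 g / 234,000 L = 4.246 mg/L = 4.25 ppm.
Final FC: 1.5 + 4.25 = 5.75 ppm.

5.75 ppm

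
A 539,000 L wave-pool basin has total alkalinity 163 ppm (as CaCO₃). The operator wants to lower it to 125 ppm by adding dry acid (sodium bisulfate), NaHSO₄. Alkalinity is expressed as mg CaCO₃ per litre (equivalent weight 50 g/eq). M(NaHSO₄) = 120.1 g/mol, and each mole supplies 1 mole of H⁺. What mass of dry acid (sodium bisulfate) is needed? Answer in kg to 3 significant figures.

Alkalinity to neutralize: (163 − 125) = 38 mg/L as CaCO₃ × 539,000 L = 20,480 g as CaCO₃.
Equivalents of H⁺ required: 20,480 ÷ 50 g/eq = 409.6 eq = 409.6 mol NaHSO₄.
Mass of NaHSO₄: 409.6 × 120.1 = 49,200 g.

49.2 kg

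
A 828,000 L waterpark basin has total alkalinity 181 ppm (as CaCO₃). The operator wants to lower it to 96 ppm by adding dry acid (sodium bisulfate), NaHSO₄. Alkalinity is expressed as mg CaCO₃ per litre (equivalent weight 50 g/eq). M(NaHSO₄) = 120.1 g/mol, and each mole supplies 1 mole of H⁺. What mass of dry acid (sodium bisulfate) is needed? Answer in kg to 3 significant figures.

169 kg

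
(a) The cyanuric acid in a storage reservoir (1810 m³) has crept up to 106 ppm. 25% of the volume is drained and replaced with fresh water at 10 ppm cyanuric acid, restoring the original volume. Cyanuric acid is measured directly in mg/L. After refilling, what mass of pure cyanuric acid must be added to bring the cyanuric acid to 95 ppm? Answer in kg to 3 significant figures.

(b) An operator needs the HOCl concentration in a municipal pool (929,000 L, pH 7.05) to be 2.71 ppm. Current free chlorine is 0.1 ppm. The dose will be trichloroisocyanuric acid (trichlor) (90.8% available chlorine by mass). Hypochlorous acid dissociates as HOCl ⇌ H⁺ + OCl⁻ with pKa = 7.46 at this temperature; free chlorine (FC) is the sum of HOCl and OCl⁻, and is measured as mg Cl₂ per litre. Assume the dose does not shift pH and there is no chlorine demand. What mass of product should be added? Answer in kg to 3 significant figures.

(a) Volume: 1810 m³ = 1,810,000 L.
(a) After draining 25% and refilling: 106 × 0.75 + 10 × 0.25 = 82 ppm.
(a) Deficit to target: 95 − 82 = 13 mg/L.
(a) Mass: 13 mg/L × 1,810,000 L = 23,530 g cyanuric acid.

(b) [OCl⁻]/[HOCl] = 10^(pH − pKa) = 10^(7.05 − 7.46) = 0.389; fraction as HOCl = 1/(1 + 0.389) = 0.7199.
(b) Free chlorine required for 2.71 ppm HOCl: 2.71 / 0.7199 = 3.764 ppm.
(b) FC to add: 3.764 − 0.1 = 3.664 mg/L as Cl₂.
(b) Cl₂ equivalent: 3.664 mg/L × 929,000 L = 3404 g.
(b) Product at 90.8% available Cl: 3404 / 0.908 = 3749 g.

(a) 23.5 kg; (b) 3.75 kg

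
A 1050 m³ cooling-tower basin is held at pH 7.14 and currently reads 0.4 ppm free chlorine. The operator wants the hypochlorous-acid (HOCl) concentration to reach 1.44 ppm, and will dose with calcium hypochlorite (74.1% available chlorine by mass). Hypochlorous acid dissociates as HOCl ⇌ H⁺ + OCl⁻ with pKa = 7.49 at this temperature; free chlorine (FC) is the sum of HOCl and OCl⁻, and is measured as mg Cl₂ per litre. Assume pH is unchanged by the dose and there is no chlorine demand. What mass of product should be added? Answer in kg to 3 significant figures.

2.39 kg

Volume: 1050 m³ = 1,050,000 L.
[OCl⁻]/[HOCl] = 10^(pH − pKa) = 10^(7.14 − 7.49) = 0.4467; fraction as HOCl = 1/(1 + 0.4467) = 0.6912.
Free chlorine required for 1.44 ppm HOCl: 1.44 / 0.6912 = 2.083 ppm.
FC to add: 2.083 − 0.4 = 1.683 mg/L as Cl₂.
Cl₂ equivalent: 1.683 mg/L × 1,050,000 L = 1767 g.
Product at 74.1% available Cl: 1767 / 0.741 = 2385 g.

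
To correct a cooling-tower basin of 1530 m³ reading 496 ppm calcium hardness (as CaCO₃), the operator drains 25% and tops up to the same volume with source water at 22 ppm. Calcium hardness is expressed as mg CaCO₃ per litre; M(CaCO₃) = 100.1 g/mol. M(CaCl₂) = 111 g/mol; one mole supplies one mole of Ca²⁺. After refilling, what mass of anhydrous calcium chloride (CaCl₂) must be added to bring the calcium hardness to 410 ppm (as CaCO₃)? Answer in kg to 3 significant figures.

55.1 kg

Volume: 1530 m³ = 1,530,000 L.
After draining 25% and refilling: 496 × 0.75 + 22 × 0.25 = 377.5 ppm.
Deficit to target: 410 − 377.5 = 32.5 mg/L.
As CaCO₃: 32.5 mg/L × 1,530,000 L = 49,720 g; ÷ 100.1 = 496.8 mol Ca²⁺.
Mass: 496.8 × 111 = 55,140 g.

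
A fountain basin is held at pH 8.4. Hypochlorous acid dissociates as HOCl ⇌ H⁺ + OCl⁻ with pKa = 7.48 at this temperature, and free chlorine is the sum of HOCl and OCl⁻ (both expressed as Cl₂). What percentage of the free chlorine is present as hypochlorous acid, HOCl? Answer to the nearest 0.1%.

10.7%

[OCl⁻]/[HOCl] = 10^(pH − pKa) = 10^(8.4 − 7.48) = 10^0.92 = 8.318.
Fraction as HOCl = 1 / (1 + 8.318) = 0.1073.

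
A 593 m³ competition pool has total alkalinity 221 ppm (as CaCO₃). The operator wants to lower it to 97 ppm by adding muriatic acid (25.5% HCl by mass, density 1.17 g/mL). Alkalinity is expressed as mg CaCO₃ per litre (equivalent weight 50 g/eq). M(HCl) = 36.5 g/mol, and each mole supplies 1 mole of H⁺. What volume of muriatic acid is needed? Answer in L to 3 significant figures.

180 L

Volume: 593 m³ = 593,000 L.
Alkalinity to neutralize: (221 − 97) = 124 mg/L as CaCO₃ × 593,000 L = 73,530 g as CaCO₃.
Equivalents of H⁺ required: 73,530 ÷ 50 g/eq = 1471 eq = 1471 mol HCl.
Mass of HCl: 1471 × 36.5 = 53,680 g.
Mass of 25.5% solution: 53,680 / 0.255 = 210,500 g.
Volume: 210,500 g ÷ 1.17 g/mL = 179,900 mL.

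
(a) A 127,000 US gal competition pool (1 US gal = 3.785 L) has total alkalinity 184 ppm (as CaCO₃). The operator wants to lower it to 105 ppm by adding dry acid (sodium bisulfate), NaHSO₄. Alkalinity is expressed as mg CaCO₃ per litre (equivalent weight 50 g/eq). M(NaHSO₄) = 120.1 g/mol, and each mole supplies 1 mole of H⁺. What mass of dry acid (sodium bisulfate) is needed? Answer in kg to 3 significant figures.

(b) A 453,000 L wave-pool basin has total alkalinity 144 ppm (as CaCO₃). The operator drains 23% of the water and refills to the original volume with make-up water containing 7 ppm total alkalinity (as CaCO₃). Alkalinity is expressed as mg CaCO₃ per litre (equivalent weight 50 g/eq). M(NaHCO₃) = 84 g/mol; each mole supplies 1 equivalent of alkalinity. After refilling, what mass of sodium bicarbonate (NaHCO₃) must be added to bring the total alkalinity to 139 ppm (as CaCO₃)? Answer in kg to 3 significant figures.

(a) 91.2 kg; (b) 20.2 kg

(a) Volume: 127,000 US gal × 3.785 L/gal = 480,695 L.
(a) Alkalinity to neutralize: (184 − 105) = 79 mg/L as CaCO₃ × 480,695 L = 37,970 g as CaCO₃.
(a) Equivalents of H⁺ required: 37,970 ÷ 50 g/eq = 759.5 eq = 759.5 mol NaHSO₄.
(a) Mass of NaHSO₄: 759.5 × 120.1 = 91,220 g.

(b) After draining 23% and refilling: 144 × 0.77 + 7 × 0.23 = 112.49 ppm.
(b) Deficit to target: 139 − 112.49 = 26.51 mg/L.
(b) As CaCO₃: 26.51 mg/L × 453,000 L = 12,010 g; ÷ 50 g/eq ÷ 1 = 240.2 mol NaHCO₃.
(b) Mass: 240.2 × 84 = 20,180 g.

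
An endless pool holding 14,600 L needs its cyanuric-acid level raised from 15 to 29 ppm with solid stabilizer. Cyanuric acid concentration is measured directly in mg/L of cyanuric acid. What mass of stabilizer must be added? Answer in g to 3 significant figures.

CYA to add: (29 − 15) = 14 mg/L × 14,600 L = 204.4 g cyanuric acid.

204 g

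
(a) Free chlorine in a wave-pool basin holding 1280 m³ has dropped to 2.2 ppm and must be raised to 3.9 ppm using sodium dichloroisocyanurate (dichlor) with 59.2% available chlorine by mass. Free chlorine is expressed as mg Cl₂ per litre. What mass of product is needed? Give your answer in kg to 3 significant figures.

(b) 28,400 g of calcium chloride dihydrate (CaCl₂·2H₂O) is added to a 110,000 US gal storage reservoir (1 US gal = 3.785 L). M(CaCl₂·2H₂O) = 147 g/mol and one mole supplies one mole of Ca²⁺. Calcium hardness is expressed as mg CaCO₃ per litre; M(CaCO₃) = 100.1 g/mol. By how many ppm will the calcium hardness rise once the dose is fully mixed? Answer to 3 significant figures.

(a) 3.68 kg; (b) 46.4 ppm

(a) Volume: 1280 m³ = 1,280,000 L.
(a) Chlorine deficit: 3.9 − 2.2 = 1.7 ppm = 1.7 mg/L as Cl₂.
(a) Cl₂ equivalent needed: 1.7 mg/L × 1,280,000 L = 2,176,000 mg = 2176 g.
(a) Product at 59.2% available chlorine: 2176 / 0.592 = 3676 g.

(b) Volume: 110,000 US gal × 3.785 L/gal = 416,350 L.
(b) Moles of Ca²⁺: 28,400 g ÷ 147 g/mol = 193.2 mol.
(b) As CaCO₃: 193.2 mol × 100.1 g/mol = 19,340 g.
(b) Rise: 19,340 g / 416,350 L × 1000 = 46.45 mg/L.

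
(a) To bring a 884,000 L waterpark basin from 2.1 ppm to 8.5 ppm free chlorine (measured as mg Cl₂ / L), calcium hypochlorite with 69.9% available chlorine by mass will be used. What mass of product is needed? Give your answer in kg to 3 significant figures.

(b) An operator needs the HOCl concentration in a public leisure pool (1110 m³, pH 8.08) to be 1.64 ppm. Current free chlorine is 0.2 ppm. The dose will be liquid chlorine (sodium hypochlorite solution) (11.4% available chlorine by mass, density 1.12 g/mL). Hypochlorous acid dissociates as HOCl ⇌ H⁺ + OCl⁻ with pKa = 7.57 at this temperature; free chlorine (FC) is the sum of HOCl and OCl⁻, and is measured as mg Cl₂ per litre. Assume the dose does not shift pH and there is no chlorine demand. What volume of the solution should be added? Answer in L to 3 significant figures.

(a) 8.09 kg; (b) 58.7 L

(a) Chlorine deficit: 8.5 − 2.1 = 6.4 ppm = 6.4 mg/L as Cl₂.
(a) Cl₂ equivalent needed: 6.4 mg/L × 884,000 L = 5,658,000 mg = 5658 g.
(a) Product at 69.9% available chlorine: 5658 / 0.699 = 8094 g.

(b) Volume: 1110 m³ = 1,110,000 L.
(b) [OCl⁻]/[HOCl] = 10^(pH − pKa) = 10^(8.08 − 7.57) = 3.236; fraction as HOCl = 1/(1 + 3.236) = 0.2361.
(b) Free chlorine required for 1.64 ppm HOCl: 1.64 / 0.2361 = 6.947 ppm.
(b) FC to add: 6.947 − 0.2 = 6.747 mg/L as Cl₂.
(b) Cl₂ equivalent: 6.747 mg/L × 1,110,000 L = 7489 g.
(b) Product at 11.4% available Cl: 7489 / 0.114 = 65,690 g.
(b) Volume: 65,690 g ÷ 1.12 g/mL = 58,660 mL.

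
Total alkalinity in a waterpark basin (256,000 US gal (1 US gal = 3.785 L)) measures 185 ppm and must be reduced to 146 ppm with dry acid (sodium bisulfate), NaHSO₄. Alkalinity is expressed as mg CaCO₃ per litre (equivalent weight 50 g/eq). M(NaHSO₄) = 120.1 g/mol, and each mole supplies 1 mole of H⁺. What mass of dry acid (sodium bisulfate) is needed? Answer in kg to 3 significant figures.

90.8 kg

Volume: 256,000 US gal × 3.785 L/gal = 968,960 L.
Alkalinity to neutralize: (185 − 146) = 39 mg/L as CaCO₃ × 968,960 L = 37,790 g as CaCO₃.
Equivalents of H⁺ required: 37,790 ÷ 50 g/eq = 755.8 eq = 755.8 mol NaHSO₄.
Mass of NaHSO₄: 755.8 × 120.1 = 90,770 g.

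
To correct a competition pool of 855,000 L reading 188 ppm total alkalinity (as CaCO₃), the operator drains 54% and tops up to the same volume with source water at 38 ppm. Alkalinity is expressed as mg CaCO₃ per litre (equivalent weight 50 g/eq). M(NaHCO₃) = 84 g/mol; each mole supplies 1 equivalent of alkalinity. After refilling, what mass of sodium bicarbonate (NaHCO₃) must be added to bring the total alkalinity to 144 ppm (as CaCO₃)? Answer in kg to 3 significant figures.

After draining 54% and refilling: 188 × 0.46 + 38 × 0.54 = 107 ppm.
Deficit to target: 144 − 107 = 37 mg/L.
As CaCO₃: 37 mg/L × 855,000 L = 31,640 g; ÷ 50 g/eq ÷ 1 = 632.7 mol NaHCO₃.
Mass: 632.7 × 84 = 53,150 g.

53.1 kg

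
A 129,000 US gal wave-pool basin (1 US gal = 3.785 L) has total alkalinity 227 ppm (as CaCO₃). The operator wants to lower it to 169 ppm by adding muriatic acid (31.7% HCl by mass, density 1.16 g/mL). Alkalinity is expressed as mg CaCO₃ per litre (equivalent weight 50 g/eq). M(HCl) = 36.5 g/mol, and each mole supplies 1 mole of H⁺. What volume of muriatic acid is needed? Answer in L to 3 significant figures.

Volume: 129,000 US gal × 3.785 L/gal = 488,265 L.
Alkalinity to neutralize: (227 − 169) = 58 mg/L as CaCO₃ × 488,265 L = 28,320 g as CaCO₃.
Equivalents of H⁺ required: 28,320 ÷ 50 g/eq = 566.4 eq = 566.4 mol HCl.
Mass of HCl: 566.4 × 36.5 = 20,670 g.
Mass of 31.7% solution: 20,670 / 0.317 = 65,210 g.
Volume: 65,210 g ÷ 1.16 g/mL = 56,220 mL.

56.2 L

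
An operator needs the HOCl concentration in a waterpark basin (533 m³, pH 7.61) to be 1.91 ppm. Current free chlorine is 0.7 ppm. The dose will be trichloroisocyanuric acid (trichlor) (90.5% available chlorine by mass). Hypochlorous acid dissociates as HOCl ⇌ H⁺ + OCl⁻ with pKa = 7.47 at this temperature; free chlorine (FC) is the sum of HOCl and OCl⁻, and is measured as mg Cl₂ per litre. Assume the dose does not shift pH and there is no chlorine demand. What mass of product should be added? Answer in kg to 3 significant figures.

2.27 kg

Volume: 533 m³ = 533,000 L.
[OCl⁻]/[HOCl] = 10^(pH − pKa) = 10^(7.61 − 7.47) = 1.38; fraction as HOCl = 1/(1 + 1.38) = 0.4201.
Free chlorine required for 1.91 ppm HOCl: 1.91 / 0.4201 = 4.547 ppm.
FC to add: 4.547 − 0.7 = 3.847 mg/L as Cl₂.
Cl₂ equivalent: 3.847 mg/L × 533,000 L = 2050 g.
Product at 90.5% available Cl: 2050 / 0.905 = 2265 g.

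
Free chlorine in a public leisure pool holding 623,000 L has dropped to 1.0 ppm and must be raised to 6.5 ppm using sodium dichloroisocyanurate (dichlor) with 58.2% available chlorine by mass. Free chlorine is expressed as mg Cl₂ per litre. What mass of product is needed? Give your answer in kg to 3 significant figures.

Chlorine deficit: 6.5 − 1.0 = 5.5 ppm = 5.5 mg/L as Cl₂.
Cl₂ equivalent needed: 5.5 mg/L × 623,000 L = 3,426,000 mg = 3426 g.
Product at 58.2% available chlorine: 3426 / 0.582 = 5887 g.

5.89 kg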